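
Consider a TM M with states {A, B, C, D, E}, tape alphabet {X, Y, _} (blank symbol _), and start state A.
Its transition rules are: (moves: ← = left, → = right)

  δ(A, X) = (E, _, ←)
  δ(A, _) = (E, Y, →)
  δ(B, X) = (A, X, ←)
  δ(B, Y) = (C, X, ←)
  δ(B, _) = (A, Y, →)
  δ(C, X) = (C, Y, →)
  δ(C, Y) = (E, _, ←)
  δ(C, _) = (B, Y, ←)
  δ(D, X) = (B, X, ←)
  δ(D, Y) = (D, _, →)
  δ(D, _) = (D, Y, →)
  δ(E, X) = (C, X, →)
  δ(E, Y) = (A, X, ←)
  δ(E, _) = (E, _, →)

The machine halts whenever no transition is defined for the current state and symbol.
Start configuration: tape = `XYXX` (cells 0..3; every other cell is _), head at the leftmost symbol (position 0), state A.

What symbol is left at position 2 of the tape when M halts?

Y

state=A head=0 tape=_[X]YXX_   (A,X)→(E,_,←)
state=E head=-1 tape=[_]_YXX_   (E,_)→(E,_,→)
state=E head=0 tape=_[_]YXX_   (E,_)→(E,_,→)
state=E head=1 tape=__[Y]XX_   (E,Y)→(A,X,←)
state=A head=0 tape=_[_]XXX_   (A,_)→(E,Y,→)
state=E head=1 tape=_Y[X]XX_   (E,X)→(C,X,→)
state=C head=2 tape=_YX[X]X_   (C,X)→(C,Y,→)
state=C head=3 tape=_YXY[X]_   (C,X)→(C,Y,→)
state=C head=4 tape=_YXYY[_]   (C,_)→(B,Y,←)
state=B head=3 tape=_YXY[Y]Y   (B,Y)→(C,X,←)
state=C head=2 tape=_YX[Y]XY   (C,Y)→(E,_,←)
state=E head=1 tape=_Y[X]_XY   (E,X)→(C,X,→)
state=C head=2 tape=_YX[_]XY   (C,_)→(B,Y,←)
state=B head=1 tape=_Y[X]YXY   (B,X)→(A,X,←)
state=A head=0 tape=_[Y]XYXY
Cell 2 holds Y when M halts.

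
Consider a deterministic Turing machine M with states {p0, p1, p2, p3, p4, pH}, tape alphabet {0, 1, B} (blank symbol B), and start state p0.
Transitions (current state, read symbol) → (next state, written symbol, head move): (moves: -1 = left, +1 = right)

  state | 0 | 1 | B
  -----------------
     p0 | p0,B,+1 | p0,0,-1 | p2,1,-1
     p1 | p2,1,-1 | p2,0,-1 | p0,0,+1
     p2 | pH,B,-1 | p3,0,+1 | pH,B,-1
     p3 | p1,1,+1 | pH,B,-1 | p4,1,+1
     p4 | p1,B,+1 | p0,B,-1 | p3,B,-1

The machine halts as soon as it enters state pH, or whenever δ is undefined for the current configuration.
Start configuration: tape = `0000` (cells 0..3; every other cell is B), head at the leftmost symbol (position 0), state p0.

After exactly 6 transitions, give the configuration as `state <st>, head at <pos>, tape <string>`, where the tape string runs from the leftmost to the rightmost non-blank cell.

state pH, head at 2, tape 1

p0 | [0]000B   read 0 → write B, move +1, go to p0
p0 | B[0]00B   read 0 → write B, move +1, go to p0
p0 | BB[0]0B   read 0 → write B, move +1, go to p0
p0 | BBB[0]B   read 0 → write B, move +1, go to p0
p0 | BBBB[B]   read B → write 1, move -1, go to p2
p2 | BBB[B]1   read B → write B, move -1, go to pH
pH | BB[B]B1
After 6 steps: state pH, head at 2, tape 1.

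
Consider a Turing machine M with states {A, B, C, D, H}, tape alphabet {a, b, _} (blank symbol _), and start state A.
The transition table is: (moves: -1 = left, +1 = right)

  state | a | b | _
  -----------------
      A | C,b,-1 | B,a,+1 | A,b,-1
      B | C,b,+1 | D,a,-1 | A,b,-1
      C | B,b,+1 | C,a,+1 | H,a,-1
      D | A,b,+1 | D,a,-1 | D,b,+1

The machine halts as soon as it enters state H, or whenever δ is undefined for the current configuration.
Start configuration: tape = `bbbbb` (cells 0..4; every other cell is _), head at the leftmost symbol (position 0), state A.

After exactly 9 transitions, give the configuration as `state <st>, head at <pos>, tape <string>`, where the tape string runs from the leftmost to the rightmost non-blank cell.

state=A head=0 tape=[b]bbbb_   (A,b)→(B,a,+1)
state=B head=1 tape=a[b]bbb_   (B,b)→(D,a,-1)
state=D head=0 tape=[a]abbb_   (D,a)→(A,b,+1)
state=A head=1 tape=b[a]bbb_   (A,a)→(C,b,-1)
state=C head=0 tape=[b]bbbb_   (C,b)→(C,a,+1)
state=C head=1 tape=a[b]bbb_   (C,b)→(C,a,+1)
state=C head=2 tape=aa[b]bb_   (C,b)→(C,a,+1)
state=C head=3 tape=aaa[b]b_   (C,b)→(C,a,+1)
state=C head=4 tape=aaaa[b]_   (C,b)→(C,a,+1)
state=C head=5 tape=aaaaa[_]
After 9 steps: state C, head at 5, tape aaaaa.

state C, head at 5, tape aaaaa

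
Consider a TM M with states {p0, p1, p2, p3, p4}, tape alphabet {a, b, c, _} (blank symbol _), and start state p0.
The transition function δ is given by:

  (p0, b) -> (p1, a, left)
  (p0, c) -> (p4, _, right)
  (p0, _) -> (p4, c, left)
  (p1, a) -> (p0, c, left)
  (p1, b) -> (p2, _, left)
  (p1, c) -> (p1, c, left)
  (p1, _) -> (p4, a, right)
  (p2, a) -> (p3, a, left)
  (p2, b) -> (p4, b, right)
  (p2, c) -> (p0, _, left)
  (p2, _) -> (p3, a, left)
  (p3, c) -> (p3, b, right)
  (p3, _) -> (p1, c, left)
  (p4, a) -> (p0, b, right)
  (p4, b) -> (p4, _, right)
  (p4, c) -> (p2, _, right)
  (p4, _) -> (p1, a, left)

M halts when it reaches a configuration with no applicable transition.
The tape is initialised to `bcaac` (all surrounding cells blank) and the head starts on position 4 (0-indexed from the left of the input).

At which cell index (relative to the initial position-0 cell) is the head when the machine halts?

4

state=p0 head=4 tape=bcaa[c]___   (p0,c)→(p4,_,right)
state=p4 head=5 tape=bcaa_[_]__   (p4,_)→(p1,a,left)
state=p1 head=4 tape=bcaa[_]a__   (p1,_)→(p4,a,right)
state=p4 head=5 tape=bcaaa[a]__   (p4,a)→(p0,b,right)
state=p0 head=6 tape=bcaaab[_]_   (p0,_)→(p4,c,left)
state=p4 head=5 tape=bcaaa[b]c_   (p4,b)→(p4,_,right)
state=p4 head=6 tape=bcaaa_[c]_   (p4,c)→(p2,_,right)
state=p2 head=7 tape=bcaaa__[_]   (p2,_)→(p3,a,left)
state=p3 head=6 tape=bcaaa_[_]a   (p3,_)→(p1,c,left)
state=p1 head=5 tape=bcaaa[_]ca   (p1,_)→(p4,a,right)
state=p4 head=6 tape=bcaaaa[c]a   (p4,c)→(p2,_,right)
state=p2 head=7 tape=bcaaaa_[a]   (p2,a)→(p3,a,left)
state=p3 head=6 tape=bcaaaa[_]a   (p3,_)→(p1,c,left)
state=p1 head=5 tape=bcaaa[a]ca   (p1,a)→(p0,c,left)
state=p0 head=4 tape=bcaa[a]cca
At halt the head is at cell 4.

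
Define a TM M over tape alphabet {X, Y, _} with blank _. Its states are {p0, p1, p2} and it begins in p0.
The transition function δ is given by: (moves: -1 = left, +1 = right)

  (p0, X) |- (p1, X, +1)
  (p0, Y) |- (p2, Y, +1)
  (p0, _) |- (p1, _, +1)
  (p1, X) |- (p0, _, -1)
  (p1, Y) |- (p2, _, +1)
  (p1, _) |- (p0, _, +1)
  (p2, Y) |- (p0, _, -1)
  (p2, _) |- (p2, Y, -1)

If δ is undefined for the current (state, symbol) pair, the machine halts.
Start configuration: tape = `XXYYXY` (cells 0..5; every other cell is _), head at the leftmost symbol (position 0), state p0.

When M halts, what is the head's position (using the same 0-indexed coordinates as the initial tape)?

p0 | [X]XYYXY   read X → write X, move +1, go to p1
p1 | X[X]YYXY   read X → write _, move -1, go to p0
p0 | [X]_YYXY   read X → write X, move +1, go to p1
p1 | X[_]YYXY   read _ → write _, move +1, go to p0
p0 | X_[Y]YXY   read Y → write Y, move +1, go to p2
p2 | X_Y[Y]XY   read Y → write _, move -1, go to p0
p0 | X_[Y]_XY   read Y → write Y, move +1, go to p2
p2 | X_Y[_]XY   read _ → write Y, move -1, go to p2
p2 | X_[Y]YXY   read Y → write _, move -1, go to p0
p0 | X[_]_YXY   read _ → write _, move +1, go to p1
p1 | X_[_]YXY   read _ → write _, move +1, go to p0
p0 | X__[Y]XY   read Y → write Y, move +1, go to p2
p2 | X__Y[X]Y
At halt the head is at cell 4.

4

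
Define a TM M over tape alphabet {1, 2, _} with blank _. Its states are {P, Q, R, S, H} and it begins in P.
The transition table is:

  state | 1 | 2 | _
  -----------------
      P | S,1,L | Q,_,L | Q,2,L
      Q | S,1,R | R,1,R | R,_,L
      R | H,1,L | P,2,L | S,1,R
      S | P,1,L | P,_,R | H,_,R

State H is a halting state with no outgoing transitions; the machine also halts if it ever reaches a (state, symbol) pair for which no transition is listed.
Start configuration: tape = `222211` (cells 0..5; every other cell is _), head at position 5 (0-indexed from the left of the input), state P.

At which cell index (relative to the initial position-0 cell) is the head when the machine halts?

-1

P | ___22221[1]   read 1 → write 1, move L, go to S
S | ___2222[1]1   read 1 → write 1, move L, go to P
P | ___222[2]11   read 2 → write _, move L, go to Q
Q | ___22[2]_11   read 2 → write 1, move R, go to R
R | ___221[_]11   read _ → write 1, move R, go to S
S | ___2211[1]1   read 1 → write 1, move L, go to P
P | ___221[1]11   read 1 → write 1, move L, go to S
S | ___22[1]111   read 1 → write 1, move L, go to P
P | ___2[2]1111   read 2 → write _, move L, go to Q
Q | ___[2]_1111   read 2 → write 1, move R, go to R
R | ___1[_]1111   read _ → write 1, move R, go to S
S | ___11[1]111   read 1 → write 1, move L, go to P
P | ___1[1]1111   read 1 → write 1, move L, go to S
S | ___[1]11111   read 1 → write 1, move L, go to P
P | __[_]111111   read _ → write 2, move L, go to Q
Q | _[_]2111111   read _ → write _, move L, go to R
R | [_]_2111111   read _ → write 1, move R, go to S
S | 1[_]2111111   read _ → write _, move R, go to H
H | 1_[2]111111
At halt the head is at cell -1.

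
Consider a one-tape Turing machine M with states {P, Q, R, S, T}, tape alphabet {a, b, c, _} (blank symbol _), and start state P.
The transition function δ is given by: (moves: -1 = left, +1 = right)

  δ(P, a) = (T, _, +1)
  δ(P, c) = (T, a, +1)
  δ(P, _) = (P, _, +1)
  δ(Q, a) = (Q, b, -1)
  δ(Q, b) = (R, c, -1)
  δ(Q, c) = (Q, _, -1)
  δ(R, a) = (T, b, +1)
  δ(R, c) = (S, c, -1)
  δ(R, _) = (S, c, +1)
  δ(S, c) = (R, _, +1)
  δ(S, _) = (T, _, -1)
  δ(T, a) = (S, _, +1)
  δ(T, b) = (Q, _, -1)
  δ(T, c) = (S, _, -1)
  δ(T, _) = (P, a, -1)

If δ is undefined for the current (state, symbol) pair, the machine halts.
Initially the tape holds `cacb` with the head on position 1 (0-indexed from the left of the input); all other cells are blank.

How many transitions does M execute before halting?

P | ___c[a]cb   read a → write _, move +1, go to T
T | ___c_[c]b   read c → write _, move -1, go to S
S | ___c[_]_b   read _ → write _, move -1, go to T
T | ___[c]__b   read c → write _, move -1, go to S
S | __[_]___b   read _ → write _, move -1, go to T
T | _[_]____b   read _ → write a, move -1, go to P
P | [_]a____b   read _ → write _, move +1, go to P
P | _[a]____b   read a → write _, move +1, go to T
T | __[_]___b   read _ → write a, move -1, go to P
P | _[_]a___b   read _ → write _, move +1, go to P
P | __[a]___b   read a → write _, move +1, go to T
T | ___[_]__b   read _ → write a, move -1, go to P
P | __[_]a__b   read _ → write _, move +1, go to P
P | ___[a]__b   read a → write _, move +1, go to T
T | ____[_]_b   read _ → write a, move -1, go to P
P | ___[_]a_b   read _ → write _, move +1, go to P
P | ____[a]_b   read a → write _, move +1, go to T
T | _____[_]b   read _ → write a, move -1, go to P
P | ____[_]ab   read _ → write _, move +1, go to P
P | _____[a]b   read a → write _, move +1, go to T
T | ______[b]   read b → write _, move -1, go to Q
Q | _____[_]_
M halts after 21 transitions.

21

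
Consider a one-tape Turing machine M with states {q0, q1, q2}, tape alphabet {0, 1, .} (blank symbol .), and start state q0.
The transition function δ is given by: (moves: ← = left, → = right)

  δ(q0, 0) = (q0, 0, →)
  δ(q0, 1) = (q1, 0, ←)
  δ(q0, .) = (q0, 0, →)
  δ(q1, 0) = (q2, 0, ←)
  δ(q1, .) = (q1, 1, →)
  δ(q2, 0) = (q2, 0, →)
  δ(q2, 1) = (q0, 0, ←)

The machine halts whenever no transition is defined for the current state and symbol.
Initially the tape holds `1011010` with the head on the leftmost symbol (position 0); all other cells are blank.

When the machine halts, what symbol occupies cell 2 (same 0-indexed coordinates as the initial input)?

0

q0 | ..[1]011010.   read 1 → write 0, move ←, go to q1
q1 | .[.]0011010.   read . → write 1, move →, go to q1
q1 | .1[0]011010.   read 0 → write 0, move ←, go to q2
q2 | .[1]0011010.   read 1 → write 0, move ←, go to q0
q0 | [.]00011010.   read . → write 0, move →, go to q0
q0 | 0[0]0011010.   read 0 → write 0, move →, go to q0
q0 | 00[0]011010.   read 0 → write 0, move →, go to q0
q0 | 000[0]11010.   read 0 → write 0, move →, go to q0
q0 | 0000[1]1010.   read 1 → write 0, move ←, go to q1
q1 | 000[0]01010.   read 0 → write 0, move ←, go to q2
q2 | 00[0]001010.   read 0 → write 0, move →, go to q2
q2 | 000[0]01010.   read 0 → write 0, move →, go to q2
q2 | 0000[0]1010.   read 0 → write 0, move →, go to q2
q2 | 00000[1]010.   read 1 → write 0, move ←, go to q0
q0 | 0000[0]0010.   read 0 → write 0, move →, go to q0
q0 | 00000[0]010.   read 0 → write 0, move →, go to q0
q0 | 000000[0]10.   read 0 → write 0, move →, go to q0
q0 | 0000000[1]0.   read 1 → write 0, move ←, go to q1
q1 | 000000[0]00.   read 0 → write 0, move ←, go to q2
q2 | 00000[0]000.   read 0 → write 0, move →, go to q2
q2 | 000000[0]00.   read 0 → write 0, move →, go to q2
q2 | 0000000[0]0.   read 0 → write 0, move →, go to q2
q2 | 00000000[0].   read 0 → write 0, move →, go to q2
q2 | 000000000[.]
Cell 2 holds 0 when M halts.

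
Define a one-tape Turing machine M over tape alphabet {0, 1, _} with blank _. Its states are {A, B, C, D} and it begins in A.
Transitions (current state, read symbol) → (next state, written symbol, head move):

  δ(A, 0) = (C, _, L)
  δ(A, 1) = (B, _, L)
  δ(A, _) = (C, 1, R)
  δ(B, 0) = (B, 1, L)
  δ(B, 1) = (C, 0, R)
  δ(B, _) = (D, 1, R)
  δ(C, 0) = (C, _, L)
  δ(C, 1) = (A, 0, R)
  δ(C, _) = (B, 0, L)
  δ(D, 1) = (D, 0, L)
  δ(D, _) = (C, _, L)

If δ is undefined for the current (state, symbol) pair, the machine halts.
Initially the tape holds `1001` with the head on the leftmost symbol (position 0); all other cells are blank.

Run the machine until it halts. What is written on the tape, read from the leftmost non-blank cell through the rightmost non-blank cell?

10

state=A head=0 tape=___[1]001__   (A,1)→(B,_,L)
state=B head=-1 tape=__[_]_001__   (B,_)→(D,1,R)
state=D head=0 tape=__1[_]001__   (D,_)→(C,_,L)
state=C head=-1 tape=__[1]_001__   (C,1)→(A,0,R)
state=A head=0 tape=__0[_]001__   (A,_)→(C,1,R)
state=C head=1 tape=__01[0]01__   (C,0)→(C,_,L)
state=C head=0 tape=__0[1]_01__   (C,1)→(A,0,R)
state=A head=1 tape=__00[_]01__   (A,_)→(C,1,R)
state=C head=2 tape=__001[0]1__   (C,0)→(C,_,L)
state=C head=1 tape=__00[1]_1__   (C,1)→(A,0,R)
state=A head=2 tape=__000[_]1__   (A,_)→(C,1,R)
state=C head=3 tape=__0001[1]__   (C,1)→(A,0,R)
state=A head=4 tape=__00010[_]_   (A,_)→(C,1,R)
state=C head=5 tape=__000101[_]   (C,_)→(B,0,L)
state=B head=4 tape=__00010[1]0   (B,1)→(C,0,R)
state=C head=5 tape=__000100[0]   (C,0)→(C,_,L)
state=C head=4 tape=__00010[0]_   (C,0)→(C,_,L)
state=C head=3 tape=__0001[0]__   (C,0)→(C,_,L)
state=C head=2 tape=__000[1]___   (C,1)→(A,0,R)
state=A head=3 tape=__0000[_]__   (A,_)→(C,1,R)
state=C head=4 tape=__00001[_]_   (C,_)→(B,0,L)
state=B head=3 tape=__0000[1]0_   (B,1)→(C,0,R)
state=C head=4 tape=__00000[0]_   (C,0)→(C,_,L)
state=C head=3 tape=__0000[0]__   (C,0)→(C,_,L)
state=C head=2 tape=__000[0]___   (C,0)→(C,_,L)
state=C head=1 tape=__00[0]____   (C,0)→(C,_,L)
state=C head=0 tape=__0[0]_____   (C,0)→(C,_,L)
state=C head=-1 tape=__[0]______   (C,0)→(C,_,L)
state=C head=-2 tape=_[_]_______   (C,_)→(B,0,L)
state=B head=-3 tape=[_]0_______   (B,_)→(D,1,R)
state=D head=-2 tape=1[0]_______
The non-blank tape span at halt is 10.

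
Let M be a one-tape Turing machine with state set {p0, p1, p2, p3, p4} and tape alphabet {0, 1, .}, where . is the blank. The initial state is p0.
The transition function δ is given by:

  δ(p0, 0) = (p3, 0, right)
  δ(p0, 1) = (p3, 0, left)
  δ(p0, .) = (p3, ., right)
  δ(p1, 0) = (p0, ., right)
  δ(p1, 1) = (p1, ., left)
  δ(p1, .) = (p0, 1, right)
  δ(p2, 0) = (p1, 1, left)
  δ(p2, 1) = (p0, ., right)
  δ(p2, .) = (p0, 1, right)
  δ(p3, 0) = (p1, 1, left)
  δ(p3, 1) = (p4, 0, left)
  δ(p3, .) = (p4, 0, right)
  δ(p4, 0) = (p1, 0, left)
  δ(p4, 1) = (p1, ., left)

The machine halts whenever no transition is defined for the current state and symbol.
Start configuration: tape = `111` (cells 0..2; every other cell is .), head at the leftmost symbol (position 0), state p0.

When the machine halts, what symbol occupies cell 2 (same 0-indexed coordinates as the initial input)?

state=p0 head=0 tape=.[1]11..   (p0,1)→(p3,0,left)
state=p3 head=-1 tape=[.]011..   (p3,.)→(p4,0,right)
state=p4 head=0 tape=0[0]11..   (p4,0)→(p1,0,left)
state=p1 head=-1 tape=[0]011..   (p1,0)→(p0,.,right)
state=p0 head=0 tape=.[0]11..   (p0,0)→(p3,0,right)
state=p3 head=1 tape=.0[1]1..   (p3,1)→(p4,0,left)
state=p4 head=0 tape=.[0]01..   (p4,0)→(p1,0,left)
state=p1 head=-1 tape=[.]001..   (p1,.)→(p0,1,right)
state=p0 head=0 tape=1[0]01..   (p0,0)→(p3,0,right)
state=p3 head=1 tape=10[0]1..   (p3,0)→(p1,1,left)
state=p1 head=0 tape=1[0]11..   (p1,0)→(p0,.,right)
state=p0 head=1 tape=1.[1]1..   (p0,1)→(p3,0,left)
state=p3 head=0 tape=1[.]01..   (p3,.)→(p4,0,right)
state=p4 head=1 tape=10[0]1..   (p4,0)→(p1,0,left)
state=p1 head=0 tape=1[0]01..   (p1,0)→(p0,.,right)
state=p0 head=1 tape=1.[0]1..   (p0,0)→(p3,0,right)
state=p3 head=2 tape=1.0[1]..   (p3,1)→(p4,0,left)
state=p4 head=1 tape=1.[0]0..   (p4,0)→(p1,0,left)
state=p1 head=0 tape=1[.]00..   (p1,.)→(p0,1,right)
state=p0 head=1 tape=11[0]0..   (p0,0)→(p3,0,right)
state=p3 head=2 tape=110[0]..   (p3,0)→(p1,1,left)
state=p1 head=1 tape=11[0]1..   (p1,0)→(p0,.,right)
state=p0 head=2 tape=11.[1]..   (p0,1)→(p3,0,left)
state=p3 head=1 tape=11[.]0..   (p3,.)→(p4,0,right)
state=p4 head=2 tape=110[0]..   (p4,0)→(p1,0,left)
state=p1 head=1 tape=11[0]0..   (p1,0)→(p0,.,right)
state=p0 head=2 tape=11.[0]..   (p0,0)→(p3,0,right)
state=p3 head=3 tape=11.0[.].   (p3,.)→(p4,0,right)
state=p4 head=4 tape=11.00[.]
Cell 2 holds 0 when M halts.

0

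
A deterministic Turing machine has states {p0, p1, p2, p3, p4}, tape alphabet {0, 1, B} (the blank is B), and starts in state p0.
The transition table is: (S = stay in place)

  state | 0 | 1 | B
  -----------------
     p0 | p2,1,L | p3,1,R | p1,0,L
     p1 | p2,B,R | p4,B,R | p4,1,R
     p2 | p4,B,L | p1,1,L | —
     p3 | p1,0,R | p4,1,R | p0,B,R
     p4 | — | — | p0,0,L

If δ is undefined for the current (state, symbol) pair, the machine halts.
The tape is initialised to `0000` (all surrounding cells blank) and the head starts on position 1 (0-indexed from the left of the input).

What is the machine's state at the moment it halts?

state=p0 head=1 tape=BBB0[0]00   (p0,0)→(p2,1,L)
state=p2 head=0 tape=BBB[0]100   (p2,0)→(p4,B,L)
state=p4 head=-1 tape=BB[B]B100   (p4,B)→(p0,0,L)
state=p0 head=-2 tape=B[B]0B100   (p0,B)→(p1,0,L)
state=p1 head=-3 tape=[B]00B100   (p1,B)→(p4,1,R)
state=p4 head=-2 tape=1[0]0B100
No transition is defined for (p4, 0); M halts in state p4.

p4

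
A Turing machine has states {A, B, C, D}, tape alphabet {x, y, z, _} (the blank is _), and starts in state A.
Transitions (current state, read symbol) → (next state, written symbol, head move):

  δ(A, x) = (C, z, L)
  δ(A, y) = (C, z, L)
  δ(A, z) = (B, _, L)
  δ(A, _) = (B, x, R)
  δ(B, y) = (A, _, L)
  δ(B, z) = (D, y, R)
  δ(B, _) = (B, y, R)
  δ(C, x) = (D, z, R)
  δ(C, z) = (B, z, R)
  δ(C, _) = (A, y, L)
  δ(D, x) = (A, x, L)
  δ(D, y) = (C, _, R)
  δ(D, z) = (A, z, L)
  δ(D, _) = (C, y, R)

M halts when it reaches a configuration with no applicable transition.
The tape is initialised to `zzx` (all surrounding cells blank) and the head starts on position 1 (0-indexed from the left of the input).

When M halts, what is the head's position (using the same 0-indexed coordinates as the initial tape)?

3

state=A head=1 tape=z[z]x___   (A,z)→(B,_,L)
state=B head=0 tape=[z]_x___   (B,z)→(D,y,R)
state=D head=1 tape=y[_]x___   (D,_)→(C,y,R)
state=C head=2 tape=yy[x]___   (C,x)→(D,z,R)
state=D head=3 tape=yyz[_]__   (D,_)→(C,y,R)
state=C head=4 tape=yyzy[_]_   (C,_)→(A,y,L)
state=A head=3 tape=yyz[y]y_   (A,y)→(C,z,L)
state=C head=2 tape=yy[z]zy_   (C,z)→(B,z,R)
state=B head=3 tape=yyz[z]y_   (B,z)→(D,y,R)
state=D head=4 tape=yyzy[y]_   (D,y)→(C,_,R)
state=C head=5 tape=yyzy_[_]   (C,_)→(A,y,L)
state=A head=4 tape=yyzy[_]y   (A,_)→(B,x,R)
state=B head=5 tape=yyzyx[y]   (B,y)→(A,_,L)
state=A head=4 tape=yyzy[x]_   (A,x)→(C,z,L)
state=C head=3 tape=yyz[y]z_
At halt the head is at cell 3.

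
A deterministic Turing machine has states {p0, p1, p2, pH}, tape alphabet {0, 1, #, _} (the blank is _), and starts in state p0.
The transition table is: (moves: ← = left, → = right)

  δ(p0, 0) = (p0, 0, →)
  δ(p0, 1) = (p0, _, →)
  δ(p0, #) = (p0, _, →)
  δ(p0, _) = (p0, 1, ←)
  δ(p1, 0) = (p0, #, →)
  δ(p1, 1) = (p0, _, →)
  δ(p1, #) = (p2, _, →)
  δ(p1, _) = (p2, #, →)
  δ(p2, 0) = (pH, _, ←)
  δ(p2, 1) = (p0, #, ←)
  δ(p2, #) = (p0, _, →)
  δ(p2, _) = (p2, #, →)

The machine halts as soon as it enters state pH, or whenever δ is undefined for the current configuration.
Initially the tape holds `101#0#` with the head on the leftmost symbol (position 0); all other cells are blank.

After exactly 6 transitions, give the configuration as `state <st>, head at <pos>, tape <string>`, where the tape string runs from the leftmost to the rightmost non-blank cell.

state=p0 head=0 tape=[1]01#0#_   (p0,1)→(p0,_,→)
state=p0 head=1 tape=_[0]1#0#_   (p0,0)→(p0,0,→)
state=p0 head=2 tape=_0[1]#0#_   (p0,1)→(p0,_,→)
state=p0 head=3 tape=_0_[#]0#_   (p0,#)→(p0,_,→)
state=p0 head=4 tape=_0__[0]#_   (p0,0)→(p0,0,→)
state=p0 head=5 tape=_0__0[#]_   (p0,#)→(p0,_,→)
state=p0 head=6 tape=_0__0_[_]
After 6 steps: state p0, head at 6, tape 0__0.

state p0, head at 6, tape 0__0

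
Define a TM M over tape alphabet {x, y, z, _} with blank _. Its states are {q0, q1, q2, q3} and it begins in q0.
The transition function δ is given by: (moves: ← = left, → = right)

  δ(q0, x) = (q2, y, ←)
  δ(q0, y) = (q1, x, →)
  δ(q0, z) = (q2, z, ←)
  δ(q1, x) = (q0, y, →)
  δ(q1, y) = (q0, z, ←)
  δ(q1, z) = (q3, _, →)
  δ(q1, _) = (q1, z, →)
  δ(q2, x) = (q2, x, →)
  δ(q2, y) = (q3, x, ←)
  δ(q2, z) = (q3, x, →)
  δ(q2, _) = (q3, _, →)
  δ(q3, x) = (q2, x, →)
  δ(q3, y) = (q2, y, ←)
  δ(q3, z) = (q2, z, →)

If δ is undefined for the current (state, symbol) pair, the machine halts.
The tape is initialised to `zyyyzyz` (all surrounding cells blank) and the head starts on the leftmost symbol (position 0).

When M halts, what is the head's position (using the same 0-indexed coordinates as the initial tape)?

q0 | _[z]yyyzyz_   read z → write z, move ←, go to q2
q2 | [_]zyyyzyz_   read _ → write _, move →, go to q3
q3 | _[z]yyyzyz_   read z → write z, move →, go to q2
q2 | _z[y]yyzyz_   read y → write x, move ←, go to q3
q3 | _[z]xyyzyz_   read z → write z, move →, go to q2
q2 | _z[x]yyzyz_   read x → write x, move →, go to q2
q2 | _zx[y]yzyz_   read y → write x, move ←, go to q3
q3 | _z[x]xyzyz_   read x → write x, move →, go to q2
q2 | _zx[x]yzyz_   read x → write x, move →, go to q2
q2 | _zxx[y]zyz_   read y → write x, move ←, go to q3
q3 | _zx[x]xzyz_   read x → write x, move →, go to q2
q2 | _zxx[x]zyz_   read x → write x, move →, go to q2
q2 | _zxxx[z]yz_   read z → write x, move →, go to q3
q3 | _zxxxx[y]z_   read y → write y, move ←, go to q2
q2 | _zxxx[x]yz_   read x → write x, move →, go to q2
q2 | _zxxxx[y]z_   read y → write x, move ←, go to q3
q3 | _zxxx[x]xz_   read x → write x, move →, go to q2
q2 | _zxxxx[x]z_   read x → write x, move →, go to q2
q2 | _zxxxxx[z]_   read z → write x, move →, go to q3
q3 | _zxxxxxx[_]
At halt the head is at cell 7.

7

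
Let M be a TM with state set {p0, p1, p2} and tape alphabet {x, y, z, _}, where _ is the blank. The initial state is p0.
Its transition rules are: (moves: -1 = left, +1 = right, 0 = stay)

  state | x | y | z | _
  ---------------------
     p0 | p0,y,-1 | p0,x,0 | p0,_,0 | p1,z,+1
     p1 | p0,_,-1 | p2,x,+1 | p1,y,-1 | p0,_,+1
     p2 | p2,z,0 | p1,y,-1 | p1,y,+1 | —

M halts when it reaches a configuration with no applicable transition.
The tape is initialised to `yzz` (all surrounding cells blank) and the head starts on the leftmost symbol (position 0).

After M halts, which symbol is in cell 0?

p0 | _[y]zz   read y → write x, move 0, go to p0
p0 | _[x]zz   read x → write y, move -1, go to p0
p0 | [_]yzz   read _ → write z, move +1, go to p1
p1 | z[y]zz   read y → write x, move +1, go to p2
p2 | zx[z]z   read z → write y, move +1, go to p1
p1 | zxy[z]   read z → write y, move -1, go to p1
p1 | zx[y]y   read y → write x, move +1, go to p2
p2 | zxx[y]   read y → write y, move -1, go to p1
p1 | zx[x]y   read x → write _, move -1, go to p0
p0 | z[x]_y   read x → write y, move -1, go to p0
p0 | [z]y_y   read z → write _, move 0, go to p0
p0 | [_]y_y   read _ → write z, move +1, go to p1
p1 | z[y]_y   read y → write x, move +1, go to p2
p2 | zx[_]y
Cell 0 holds x when M halts.

x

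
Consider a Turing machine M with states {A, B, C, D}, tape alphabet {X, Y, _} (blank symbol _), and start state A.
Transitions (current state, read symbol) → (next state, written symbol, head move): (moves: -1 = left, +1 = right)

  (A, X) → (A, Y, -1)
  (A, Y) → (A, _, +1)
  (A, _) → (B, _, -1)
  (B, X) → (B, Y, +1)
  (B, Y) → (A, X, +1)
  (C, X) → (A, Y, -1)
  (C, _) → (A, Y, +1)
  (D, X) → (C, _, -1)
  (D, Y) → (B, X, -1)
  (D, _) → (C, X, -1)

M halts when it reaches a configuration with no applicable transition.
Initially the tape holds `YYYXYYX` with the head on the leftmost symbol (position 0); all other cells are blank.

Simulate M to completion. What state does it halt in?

B

A | [Y]YYXYYX   read Y → write _, move +1, go to A
A | _[Y]YXYYX   read Y → write _, move +1, go to A
A | __[Y]XYYX   read Y → write _, move +1, go to A
A | ___[X]YYX   read X → write Y, move -1, go to A
A | __[_]YYYX   read _ → write _, move -1, go to B
B | _[_]_YYYX
No transition is defined for (B, _); M halts in state B.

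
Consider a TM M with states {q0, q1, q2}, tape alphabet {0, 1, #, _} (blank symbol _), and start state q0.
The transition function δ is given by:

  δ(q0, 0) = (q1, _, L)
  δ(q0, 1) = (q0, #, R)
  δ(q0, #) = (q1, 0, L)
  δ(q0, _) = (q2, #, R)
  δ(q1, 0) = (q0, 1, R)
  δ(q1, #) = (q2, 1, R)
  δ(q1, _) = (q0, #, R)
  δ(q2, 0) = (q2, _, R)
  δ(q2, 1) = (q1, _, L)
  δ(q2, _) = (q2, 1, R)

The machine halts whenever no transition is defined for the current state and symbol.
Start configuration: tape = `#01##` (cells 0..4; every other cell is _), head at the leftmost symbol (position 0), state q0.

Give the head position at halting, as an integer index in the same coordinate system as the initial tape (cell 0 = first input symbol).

3

q0 | _[#]01##   read # → write 0, move L, go to q1
q1 | [_]001##   read _ → write #, move R, go to q0
q0 | #[0]01##   read 0 → write _, move L, go to q1
q1 | [#]_01##   read # → write 1, move R, go to q2
q2 | 1[_]01##   read _ → write 1, move R, go to q2
q2 | 11[0]1##   read 0 → write _, move R, go to q2
q2 | 11_[1]##   read 1 → write _, move L, go to q1
q1 | 11[_]_##   read _ → write #, move R, go to q0
q0 | 11#[_]##   read _ → write #, move R, go to q2
q2 | 11##[#]#
At halt the head is at cell 3.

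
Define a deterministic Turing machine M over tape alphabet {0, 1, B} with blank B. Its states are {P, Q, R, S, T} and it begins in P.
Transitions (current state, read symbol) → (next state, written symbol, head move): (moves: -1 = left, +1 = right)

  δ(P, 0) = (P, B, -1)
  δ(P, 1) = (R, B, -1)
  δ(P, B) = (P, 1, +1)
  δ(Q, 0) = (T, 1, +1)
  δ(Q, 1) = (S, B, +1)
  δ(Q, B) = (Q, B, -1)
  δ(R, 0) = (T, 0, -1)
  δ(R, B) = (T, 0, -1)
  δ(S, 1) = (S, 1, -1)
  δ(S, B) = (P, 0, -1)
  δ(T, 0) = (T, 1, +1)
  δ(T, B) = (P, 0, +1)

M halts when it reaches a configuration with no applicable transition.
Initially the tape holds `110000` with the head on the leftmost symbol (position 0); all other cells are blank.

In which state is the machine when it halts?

P | BBB[1]10000   read 1 → write B, move -1, go to R
R | BB[B]B10000   read B → write 0, move -1, go to T
T | B[B]0B10000   read B → write 0, move +1, go to P
P | B0[0]B10000   read 0 → write B, move -1, go to P
P | B[0]BB10000   read 0 → write B, move -1, go to P
P | [B]BBB10000   read B → write 1, move +1, go to P
P | 1[B]BB10000   read B → write 1, move +1, go to P
P | 11[B]B10000   read B → write 1, move +1, go to P
P | 111[B]10000   read B → write 1, move +1, go to P
P | 1111[1]0000   read 1 → write B, move -1, go to R
R | 111[1]B0000
No transition is defined for (R, 1); M halts in state R.

R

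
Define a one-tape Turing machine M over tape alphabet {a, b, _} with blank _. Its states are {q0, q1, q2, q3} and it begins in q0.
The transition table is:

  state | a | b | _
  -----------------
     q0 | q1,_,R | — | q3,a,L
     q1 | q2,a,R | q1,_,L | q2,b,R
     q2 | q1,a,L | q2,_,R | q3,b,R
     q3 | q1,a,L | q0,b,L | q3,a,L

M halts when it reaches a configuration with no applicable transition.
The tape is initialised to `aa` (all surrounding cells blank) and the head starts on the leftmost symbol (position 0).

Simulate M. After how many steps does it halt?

state=q0 head=0 tape=[a]a__   (q0,a)→(q1,_,R)
state=q1 head=1 tape=_[a]__   (q1,a)→(q2,a,R)
state=q2 head=2 tape=_a[_]_   (q2,_)→(q3,b,R)
state=q3 head=3 tape=_ab[_]   (q3,_)→(q3,a,L)
state=q3 head=2 tape=_a[b]a   (q3,b)→(q0,b,L)
state=q0 head=1 tape=_[a]ba   (q0,a)→(q1,_,R)
state=q1 head=2 tape=__[b]a   (q1,b)→(q1,_,L)
state=q1 head=1 tape=_[_]_a   (q1,_)→(q2,b,R)
state=q2 head=2 tape=_b[_]a   (q2,_)→(q3,b,R)
state=q3 head=3 tape=_bb[a]   (q3,a)→(q1,a,L)
state=q1 head=2 tape=_b[b]a   (q1,b)→(q1,_,L)
state=q1 head=1 tape=_[b]_a   (q1,b)→(q1,_,L)
state=q1 head=0 tape=[_]__a   (q1,_)→(q2,b,R)
state=q2 head=1 tape=b[_]_a   (q2,_)→(q3,b,R)
state=q3 head=2 tape=bb[_]a   (q3,_)→(q3,a,L)
state=q3 head=1 tape=b[b]aa   (q3,b)→(q0,b,L)
state=q0 head=0 tape=[b]baa
M halts after 16 transitions.

16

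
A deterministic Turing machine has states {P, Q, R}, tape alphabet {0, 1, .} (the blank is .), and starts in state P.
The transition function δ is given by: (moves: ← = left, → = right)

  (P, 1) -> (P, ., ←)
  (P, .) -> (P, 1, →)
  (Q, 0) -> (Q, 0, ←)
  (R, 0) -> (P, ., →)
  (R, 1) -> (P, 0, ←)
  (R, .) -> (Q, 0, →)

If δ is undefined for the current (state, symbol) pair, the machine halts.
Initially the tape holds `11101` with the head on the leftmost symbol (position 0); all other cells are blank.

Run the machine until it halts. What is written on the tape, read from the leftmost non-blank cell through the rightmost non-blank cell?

P | ...[1]1101   read 1 → write ., move ←, go to P
P | ..[.].1101   read . → write 1, move →, go to P
P | ..1[.]1101   read . → write 1, move →, go to P
P | ..11[1]101   read 1 → write ., move ←, go to P
P | ..1[1].101   read 1 → write ., move ←, go to P
P | ..[1]..101   read 1 → write ., move ←, go to P
P | .[.]...101   read . → write 1, move →, go to P
P | .1[.]..101   read . → write 1, move →, go to P
P | .11[.].101   read . → write 1, move →, go to P
P | .111[.]101   read . → write 1, move →, go to P
P | .1111[1]01   read 1 → write ., move ←, go to P
P | .111[1].01   read 1 → write ., move ←, go to P
P | .11[1]..01   read 1 → write ., move ←, go to P
P | .1[1]...01   read 1 → write ., move ←, go to P
P | .[1]....01   read 1 → write ., move ←, go to P
P | [.].....01   read . → write 1, move →, go to P
P | 1[.]....01   read . → write 1, move →, go to P
P | 11[.]...01   read . → write 1, move →, go to P
P | 111[.]..01   read . → write 1, move →, go to P
P | 1111[.].01   read . → write 1, move →, go to P
P | 11111[.]01   read . → write 1, move →, go to P
P | 111111[0]1
The non-blank tape span at halt is 11111101.

11111101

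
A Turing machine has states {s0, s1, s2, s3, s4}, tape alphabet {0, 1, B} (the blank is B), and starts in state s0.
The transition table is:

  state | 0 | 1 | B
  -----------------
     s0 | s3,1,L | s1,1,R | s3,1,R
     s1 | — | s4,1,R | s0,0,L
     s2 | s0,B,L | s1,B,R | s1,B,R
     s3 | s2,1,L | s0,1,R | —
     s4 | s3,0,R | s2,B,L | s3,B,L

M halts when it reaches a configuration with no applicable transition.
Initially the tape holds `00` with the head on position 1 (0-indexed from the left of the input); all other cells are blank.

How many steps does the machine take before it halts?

14

s0 | B0[0]BB   read 0 → write 1, move L, go to s3
s3 | B[0]1BB   read 0 → write 1, move L, go to s2
s2 | [B]11BB   read B → write B, move R, go to s1
s1 | B[1]1BB   read 1 → write 1, move R, go to s4
s4 | B1[1]BB   read 1 → write B, move L, go to s2
s2 | B[1]BBB   read 1 → write B, move R, go to s1
s1 | BB[B]BB   read B → write 0, move L, go to s0
s0 | B[B]0BB   read B → write 1, move R, go to s3
s3 | B1[0]BB   read 0 → write 1, move L, go to s2
s2 | B[1]1BB   read 1 → write B, move R, go to s1
s1 | BB[1]BB   read 1 → write 1, move R, go to s4
s4 | BB1[B]B   read B → write B, move L, go to s3
s3 | BB[1]BB   read 1 → write 1, move R, go to s0
s0 | BB1[B]B   read B → write 1, move R, go to s3
s3 | BB11[B]
M halts after 14 transitions.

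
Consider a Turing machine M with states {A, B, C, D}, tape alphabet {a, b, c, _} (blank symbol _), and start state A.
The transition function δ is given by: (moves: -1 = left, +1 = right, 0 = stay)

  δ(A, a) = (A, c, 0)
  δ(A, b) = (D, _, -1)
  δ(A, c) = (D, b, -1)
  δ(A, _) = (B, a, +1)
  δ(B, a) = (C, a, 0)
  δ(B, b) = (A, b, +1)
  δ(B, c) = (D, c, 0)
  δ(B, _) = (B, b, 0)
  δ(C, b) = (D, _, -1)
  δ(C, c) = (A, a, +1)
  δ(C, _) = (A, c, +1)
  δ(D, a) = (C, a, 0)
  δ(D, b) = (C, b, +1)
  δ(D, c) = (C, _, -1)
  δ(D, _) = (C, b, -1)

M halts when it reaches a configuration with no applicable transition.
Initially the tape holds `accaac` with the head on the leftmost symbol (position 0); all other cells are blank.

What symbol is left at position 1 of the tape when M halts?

state=A head=0 tape=___[a]ccaac   (A,a)→(A,c,0)
state=A head=0 tape=___[c]ccaac   (A,c)→(D,b,-1)
state=D head=-1 tape=__[_]bccaac   (D,_)→(C,b,-1)
state=C head=-2 tape=_[_]bbccaac   (C,_)→(A,c,+1)
state=A head=-1 tape=_c[b]bccaac   (A,b)→(D,_,-1)
state=D head=-2 tape=_[c]_bccaac   (D,c)→(C,_,-1)
state=C head=-3 tape=[_]__bccaac   (C,_)→(A,c,+1)
state=A head=-2 tape=c[_]_bccaac   (A,_)→(B,a,+1)
state=B head=-1 tape=ca[_]bccaac   (B,_)→(B,b,0)
state=B head=-1 tape=ca[b]bccaac   (B,b)→(A,b,+1)
state=A head=0 tape=cab[b]ccaac   (A,b)→(D,_,-1)
state=D head=-1 tape=ca[b]_ccaac   (D,b)→(C,b,+1)
state=C head=0 tape=cab[_]ccaac   (C,_)→(A,c,+1)
state=A head=1 tape=cabc[c]caac   (A,c)→(D,b,-1)
state=D head=0 tape=cab[c]bcaac   (D,c)→(C,_,-1)
state=C head=-1 tape=ca[b]_bcaac   (C,b)→(D,_,-1)
state=D head=-2 tape=c[a]__bcaac   (D,a)→(C,a,0)
state=C head=-2 tape=c[a]__bcaac
Cell 1 holds b when M halts.

b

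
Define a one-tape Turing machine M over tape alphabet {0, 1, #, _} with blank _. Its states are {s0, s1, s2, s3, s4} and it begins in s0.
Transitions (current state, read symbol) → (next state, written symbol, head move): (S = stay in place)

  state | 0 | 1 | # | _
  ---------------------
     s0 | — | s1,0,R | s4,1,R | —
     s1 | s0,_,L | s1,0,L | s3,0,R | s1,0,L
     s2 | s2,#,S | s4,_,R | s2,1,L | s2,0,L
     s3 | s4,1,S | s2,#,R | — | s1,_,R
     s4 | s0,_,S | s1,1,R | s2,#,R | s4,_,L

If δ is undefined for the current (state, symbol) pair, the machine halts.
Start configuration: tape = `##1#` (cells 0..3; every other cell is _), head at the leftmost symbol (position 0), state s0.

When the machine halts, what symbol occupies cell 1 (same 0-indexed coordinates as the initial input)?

_

state=s0 head=0 tape=[#]#1#_   (s0,#)→(s4,1,R)
state=s4 head=1 tape=1[#]1#_   (s4,#)→(s2,#,R)
state=s2 head=2 tape=1#[1]#_   (s2,1)→(s4,_,R)
state=s4 head=3 tape=1#_[#]_   (s4,#)→(s2,#,R)
state=s2 head=4 tape=1#_#[_]   (s2,_)→(s2,0,L)
state=s2 head=3 tape=1#_[#]0   (s2,#)→(s2,1,L)
state=s2 head=2 tape=1#[_]10   (s2,_)→(s2,0,L)
state=s2 head=1 tape=1[#]010   (s2,#)→(s2,1,L)
state=s2 head=0 tape=[1]1010   (s2,1)→(s4,_,R)
state=s4 head=1 tape=_[1]010   (s4,1)→(s1,1,R)
state=s1 head=2 tape=_1[0]10   (s1,0)→(s0,_,L)
state=s0 head=1 tape=_[1]_10   (s0,1)→(s1,0,R)
state=s1 head=2 tape=_0[_]10   (s1,_)→(s1,0,L)
state=s1 head=1 tape=_[0]010   (s1,0)→(s0,_,L)
state=s0 head=0 tape=[_]_010
Cell 1 holds _ when M halts.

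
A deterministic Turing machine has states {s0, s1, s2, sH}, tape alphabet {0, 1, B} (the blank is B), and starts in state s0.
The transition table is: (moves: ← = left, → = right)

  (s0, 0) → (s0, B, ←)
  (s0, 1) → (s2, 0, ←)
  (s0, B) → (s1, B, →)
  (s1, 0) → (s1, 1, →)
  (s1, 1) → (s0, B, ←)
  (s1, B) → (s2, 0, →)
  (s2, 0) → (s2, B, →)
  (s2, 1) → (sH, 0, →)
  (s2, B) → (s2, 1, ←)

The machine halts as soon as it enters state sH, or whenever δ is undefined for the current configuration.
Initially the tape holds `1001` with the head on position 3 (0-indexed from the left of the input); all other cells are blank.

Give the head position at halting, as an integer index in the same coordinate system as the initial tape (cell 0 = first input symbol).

3

s0 | 100[1]B   read 1 → write 0, move ←, go to s2
s2 | 10[0]0B   read 0 → write B, move →, go to s2
s2 | 10B[0]B   read 0 → write B, move →, go to s2
s2 | 10BB[B]   read B → write 1, move ←, go to s2
s2 | 10B[B]1   read B → write 1, move ←, go to s2
s2 | 10[B]11   read B → write 1, move ←, go to s2
s2 | 1[0]111   read 0 → write B, move →, go to s2
s2 | 1B[1]11   read 1 → write 0, move →, go to sH
sH | 1B0[1]1
At halt the head is at cell 3.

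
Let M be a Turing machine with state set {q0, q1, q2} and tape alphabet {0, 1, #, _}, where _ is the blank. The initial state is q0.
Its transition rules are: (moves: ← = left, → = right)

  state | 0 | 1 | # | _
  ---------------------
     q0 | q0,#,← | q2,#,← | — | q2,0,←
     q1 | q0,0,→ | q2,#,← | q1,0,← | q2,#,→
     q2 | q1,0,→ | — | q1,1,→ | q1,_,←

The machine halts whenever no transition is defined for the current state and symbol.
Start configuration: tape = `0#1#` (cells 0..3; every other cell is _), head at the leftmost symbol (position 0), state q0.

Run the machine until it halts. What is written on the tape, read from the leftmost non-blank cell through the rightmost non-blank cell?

q0 | ____[0]#1#   read 0 → write #, move ←, go to q0
q0 | ___[_]##1#   read _ → write 0, move ←, go to q2
q2 | __[_]0##1#   read _ → write _, move ←, go to q1
q1 | _[_]_0##1#   read _ → write #, move →, go to q2
q2 | _#[_]0##1#   read _ → write _, move ←, go to q1
q1 | _[#]_0##1#   read # → write 0, move ←, go to q1
q1 | [_]0_0##1#   read _ → write #, move →, go to q2
q2 | #[0]_0##1#   read 0 → write 0, move →, go to q1
q1 | #0[_]0##1#   read _ → write #, move →, go to q2
q2 | #0#[0]##1#   read 0 → write 0, move →, go to q1
q1 | #0#0[#]#1#   read # → write 0, move ←, go to q1
q1 | #0#[0]0#1#   read 0 → write 0, move →, go to q0
q0 | #0#0[0]#1#   read 0 → write #, move ←, go to q0
q0 | #0#[0]##1#   read 0 → write #, move ←, go to q0
q0 | #0[#]###1#
The non-blank tape span at halt is #0####1#.

#0####1#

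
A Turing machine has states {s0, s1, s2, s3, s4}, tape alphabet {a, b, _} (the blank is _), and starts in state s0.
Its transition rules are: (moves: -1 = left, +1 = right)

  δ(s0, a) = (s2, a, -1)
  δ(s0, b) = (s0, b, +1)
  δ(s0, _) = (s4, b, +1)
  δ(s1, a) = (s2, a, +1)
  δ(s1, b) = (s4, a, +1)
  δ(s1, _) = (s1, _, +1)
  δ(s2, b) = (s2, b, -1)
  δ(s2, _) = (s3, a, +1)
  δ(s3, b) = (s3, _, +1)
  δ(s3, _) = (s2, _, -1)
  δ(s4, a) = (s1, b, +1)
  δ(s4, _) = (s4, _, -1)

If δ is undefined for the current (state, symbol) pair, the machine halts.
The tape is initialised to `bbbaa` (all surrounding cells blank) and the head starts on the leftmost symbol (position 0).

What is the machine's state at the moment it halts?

s3

s0 | _[b]bbaa   read b → write b, move +1, go to s0
s0 | _b[b]baa   read b → write b, move +1, go to s0
s0 | _bb[b]aa   read b → write b, move +1, go to s0
s0 | _bbb[a]a   read a → write a, move -1, go to s2
s2 | _bb[b]aa   read b → write b, move -1, go to s2
s2 | _b[b]baa   read b → write b, move -1, go to s2
s2 | _[b]bbaa   read b → write b, move -1, go to s2
s2 | [_]bbbaa   read _ → write a, move +1, go to s3
s3 | a[b]bbaa   read b → write _, move +1, go to s3
s3 | a_[b]baa   read b → write _, move +1, go to s3
s3 | a__[b]aa   read b → write _, move +1, go to s3
s3 | a___[a]a
No transition is defined for (s3, a); M halts in state s3.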